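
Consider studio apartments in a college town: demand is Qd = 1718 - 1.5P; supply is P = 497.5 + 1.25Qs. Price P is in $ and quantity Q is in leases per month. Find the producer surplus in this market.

Producer surplus = 71402.5

Inverting to quantity form: Qs = -398 + 0.8P.
Set Qd = Qs: 1718 - 1.5P = -398 + 0.8P, so 2116 = 2.3P and P* = 920.
From the demand curve, Q* = 1718 - 1.5(920) = 338.
Supply choke price (Qs = 0): P = 497.5. Producer surplus = ½ × (920 - 497.5) × 338 = 71402.5.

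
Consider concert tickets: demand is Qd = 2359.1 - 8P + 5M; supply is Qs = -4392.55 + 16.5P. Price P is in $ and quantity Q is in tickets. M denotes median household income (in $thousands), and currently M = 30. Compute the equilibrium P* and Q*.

With M = 30, demand is Qd = 2509.1 - 8P.
Set Qd = Qs: 2509.1 - 8P = -4392.55 + 16.5P, so 6901.65 = 24.5P and P* = 281.7.
Then Q* = 2509.1 - 8(281.7) = 255.5.

P* = 281.7, Q* = 255.5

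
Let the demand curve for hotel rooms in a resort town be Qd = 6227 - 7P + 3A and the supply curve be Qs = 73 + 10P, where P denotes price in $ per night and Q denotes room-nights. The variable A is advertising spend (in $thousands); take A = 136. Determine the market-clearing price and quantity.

P* = 386, Q* = 3933

With A = 136, demand is Qd = 6635 - 7P.
At equilibrium Qd = Qs, so 6635 - 7P = 73 + 10P; collecting terms, 6562 = 17P and P* = 386.
From the demand curve, Q* = 6635 - 7(386) = 3933.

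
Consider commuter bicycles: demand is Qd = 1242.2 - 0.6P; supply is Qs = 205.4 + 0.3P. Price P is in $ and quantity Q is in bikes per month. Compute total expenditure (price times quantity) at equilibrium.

Equating demand and supply, 1242.2 - 0.6P = 205.4 + 0.3P gives 0.9P = 1036.8, so P* = 1152.
From the demand curve, Q* = 1242.2 - 0.6(1152) = 551.
Total expenditure = P* × Q* = 1152 × 551 = 634752.

Total expenditure = 634752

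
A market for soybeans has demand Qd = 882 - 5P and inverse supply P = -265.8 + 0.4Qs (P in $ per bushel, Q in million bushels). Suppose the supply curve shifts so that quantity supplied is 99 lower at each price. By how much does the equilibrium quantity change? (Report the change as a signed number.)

Rewriting in direct form: Qs = 664.5 + 2.5P.
Equating demand and supply, 882 - 5P = 664.5 + 2.5P gives 7.5P = 217.5, so P* = 29.
From the demand curve, Q* = 882 - 5(29) = 737.
After the shift, supply is Qs = 565.5 + 2.5P.
New equilibrium: 316.5 = 7.5P, so P = 42.2 and Q = 671.
ΔQ = 671 - 737 = -66.

ΔQ = -66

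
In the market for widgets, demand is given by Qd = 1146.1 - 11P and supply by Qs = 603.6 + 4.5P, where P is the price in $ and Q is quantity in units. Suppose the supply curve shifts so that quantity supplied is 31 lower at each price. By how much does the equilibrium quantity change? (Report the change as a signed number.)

The market clears where 1146.1 - 11P = 603.6 + 4.5P. Rearranging, 15.5P = 542.5, hence P* = 35.
Then Q* = 1146.1 - 11(35) = 761.1.
After the shift, supply is Qs = 572.6 + 4.5P.
Re-solving, 15.5P = 573.5 gives P = 37 and Q = 739.1.
ΔQ = 739.1 - 761.1 = -22.

ΔQ = -22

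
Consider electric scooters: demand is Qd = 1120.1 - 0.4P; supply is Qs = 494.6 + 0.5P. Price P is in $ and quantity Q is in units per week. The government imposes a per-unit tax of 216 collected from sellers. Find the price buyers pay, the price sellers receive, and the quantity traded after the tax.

With a tax of 216 on sellers, they supply based on the net price P_s = P_b - 216, so Qs = 386.6 + 0.5P_b.
Equate demand and the shifted supply: 1120.1 - 0.4P_b = 386.6 + 0.5P_b, giving 0.9P_b = 733.5, so P_b = 815.
Then P_s = 815 - 216 = 599 and Q = 1120.1 - 0.4(815) = 794.1.

P_b = 815, P_s = 599, Q = 794.1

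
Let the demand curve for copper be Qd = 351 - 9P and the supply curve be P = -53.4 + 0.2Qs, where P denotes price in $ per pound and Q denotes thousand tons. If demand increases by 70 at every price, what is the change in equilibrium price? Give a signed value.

Inverting to quantity form: Qs = 267 + 5P.
Equating demand and supply, 351 - 9P = 267 + 5P gives 14P = 84, so P* = 6.
Plugging P* into demand: Q* = 351 - 9(6) = 297.
After the shift, demand is Qd = 421 - 9P.
The new intersection has 154 = 14P, i.e. P = 11, Q = 322.
ΔP = 11 - 6 = 5.

ΔP = 5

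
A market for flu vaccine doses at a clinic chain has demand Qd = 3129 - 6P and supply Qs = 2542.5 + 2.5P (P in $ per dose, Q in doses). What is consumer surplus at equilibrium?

Consumer surplus = 614268.75

The market clears where 3129 - 6P = 2542.5 + 2.5P. Rearranging, 8.5P = 586.5, hence P* = 69.
Plugging P* into demand: Q* = 3129 - 6(69) = 2715.
Demand choke price (Qd = 0): P = 3129/6 = 521.5. Consumer surplus = ½ × (521.5 - 69) × 2715 = 614268.75.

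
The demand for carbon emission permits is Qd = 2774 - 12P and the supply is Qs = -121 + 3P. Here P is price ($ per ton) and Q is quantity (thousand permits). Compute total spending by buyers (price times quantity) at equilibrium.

Total spending by buyers = 88394

The market clears where 2774 - 12P = -121 + 3P. Rearranging, 15P = 2895, hence P* = 193.
Plugging P* into demand: Q* = 2774 - 12(193) = 458.
Total spending by buyers = P* × Q* = 193 × 458 = 88394.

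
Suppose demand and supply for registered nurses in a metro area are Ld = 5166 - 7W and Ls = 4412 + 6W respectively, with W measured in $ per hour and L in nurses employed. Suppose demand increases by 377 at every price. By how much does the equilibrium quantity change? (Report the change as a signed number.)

The market clears where 5166 - 7W = 4412 + 6W. Rearranging, 13W = 754, hence W* = 58.
From the demand curve, L* = 5166 - 7(58) = 4760.
After the shift, demand is Ld = 5543 - 7W.
Re-solving, 13W = 1131 gives W = 87 and L = 4934.
ΔL = 4934 - 4760 = 174.

ΔL = 174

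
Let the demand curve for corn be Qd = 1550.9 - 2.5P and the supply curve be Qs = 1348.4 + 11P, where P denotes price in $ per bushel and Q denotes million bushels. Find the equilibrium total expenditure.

Total expenditure = 22701

Set Qd = Qs: 1550.9 - 2.5P = 1348.4 + 11P, so 202.5 = 13.5P and P* = 15.
Substitute back: Q* = 1550.9 - 2.5(15) = 1513.4.
Total expenditure = P* × Q* = 15 × 1513.4 = 22701.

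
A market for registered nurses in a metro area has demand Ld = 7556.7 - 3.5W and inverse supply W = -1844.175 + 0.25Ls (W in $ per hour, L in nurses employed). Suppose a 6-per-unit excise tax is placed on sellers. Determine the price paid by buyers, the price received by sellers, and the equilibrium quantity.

Inverting to quantity form: Ls = 7376.7 + 4W.
Sellers keep W_s = W_b - 6 per unit, so supply in terms of the buyer price is Ls = 7352.7 + 4W_b.
Market clearing requires 7556.7 - 3.5W_b = 7352.7 + 4W_b; hence 204 = 7.5W_b and W_b = 27.2.
Then W_s = 27.2 - 6 = 21.2 and L = 7556.7 - 3.5(27.2) = 7461.5.

W_b = 27.2, W_s = 21.2, L = 7461.5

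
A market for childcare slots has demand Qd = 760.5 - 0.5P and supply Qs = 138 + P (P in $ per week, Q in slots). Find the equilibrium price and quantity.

The market clears where 760.5 - 0.5P = 138 + P. Rearranging, 1.5P = 622.5, hence P* = 415.
Substitute back: Q* = 760.5 - 0.5(415) = 553.

P* = 415, Q* = 553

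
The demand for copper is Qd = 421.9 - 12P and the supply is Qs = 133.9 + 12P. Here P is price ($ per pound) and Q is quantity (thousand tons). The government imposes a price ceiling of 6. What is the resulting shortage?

Shortage = 144

With P fixed at 6, quantity demanded is 349.9 and quantity supplied is 205.9.
Shortage = Qd - Qs = 349.9 - 205.9 = 144.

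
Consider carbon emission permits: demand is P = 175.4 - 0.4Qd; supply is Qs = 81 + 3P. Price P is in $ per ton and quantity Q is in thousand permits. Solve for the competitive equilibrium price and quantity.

P* = 65, Q* = 276

Inverting to quantity form: Qd = 438.5 - 2.5P.
Equating demand and supply, 438.5 - 2.5P = 81 + 3P gives 5.5P = 357.5, so P* = 65.
Substitute back: Q* = 438.5 - 2.5(65) = 276.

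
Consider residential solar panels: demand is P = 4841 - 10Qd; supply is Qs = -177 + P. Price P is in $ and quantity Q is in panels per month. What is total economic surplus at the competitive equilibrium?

Total surplus = 988768

Rewriting in direct form: Qd = 484.1 - 0.1P.
Equating demand and supply, 484.1 - 0.1P = -177 + P gives 1.1P = 661.1, so P* = 601.
From the demand curve, Q* = 484.1 - 0.1(601) = 424.
Demand choke price = 4841; supply choke price = 177. CS = ½(4841 - 601)(424) = 898880; PS = ½(601 - 177)(424) = 89888. Total surplus = 988768.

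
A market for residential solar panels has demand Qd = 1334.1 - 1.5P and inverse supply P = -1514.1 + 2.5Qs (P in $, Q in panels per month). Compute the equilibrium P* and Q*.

P* = 383.4, Q* = 759

Inverting to quantity form: Qs = 605.64 + 0.4P.
The market clears where 1334.1 - 1.5P = 605.64 + 0.4P. Rearranging, 1.9P = 728.46, hence P* = 383.4.
From the demand curve, Q* = 1334.1 - 1.5(383.4) = 759.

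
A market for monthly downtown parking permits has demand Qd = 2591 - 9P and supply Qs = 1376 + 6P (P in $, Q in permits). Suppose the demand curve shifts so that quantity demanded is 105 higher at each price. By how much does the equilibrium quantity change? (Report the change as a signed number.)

ΔQ = 42

Set Qd = Qs: 2591 - 9P = 1376 + 6P, so 1215 = 15P and P* = 81.
From the demand curve, Q* = 2591 - 9(81) = 1862.
After the shift, demand is Qd = 2696 - 9P.
New equilibrium: 1320 = 15P, so P = 88 and Q = 1904.
ΔQ = 1904 - 1862 = 42.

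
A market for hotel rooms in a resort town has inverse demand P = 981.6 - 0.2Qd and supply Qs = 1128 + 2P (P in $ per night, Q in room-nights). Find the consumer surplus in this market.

Rewriting in direct form: Qd = 4908 - 5P.
The market clears where 4908 - 5P = 1128 + 2P. Rearranging, 7P = 3780, hence P* = 540.
Then Q* = 4908 - 5(540) = 2208.
Demand choke price (Qd = 0): P = 4908/5 = 981.6. Consumer surplus = ½ × (981.6 - 540) × 2208 = 487526.4.

Consumer surplus = 487526.4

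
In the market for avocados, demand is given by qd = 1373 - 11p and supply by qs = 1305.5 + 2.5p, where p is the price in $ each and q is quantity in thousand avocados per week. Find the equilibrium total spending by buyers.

The market clears where 1373 - 11p = 1305.5 + 2.5p. Rearranging, 13.5p = 67.5, hence p* = 5.
Substitute back: q* = 1373 - 11(5) = 1318.
Total spending by buyers = p* × q* = 5 × 1318 = 6590.

Total spending by buyers = 6590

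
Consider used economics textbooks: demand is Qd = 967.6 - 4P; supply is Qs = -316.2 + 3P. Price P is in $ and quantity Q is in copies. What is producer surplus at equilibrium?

Equating demand and supply, 967.6 - 4P = -316.2 + 3P gives 7P = 1283.8, so P* = 183.4.
Plugging P* into demand: Q* = 967.6 - 4(183.4) = 234.
Supply choke price (Qs = 0): P = 105.4. Producer surplus = ½ × (183.4 - 105.4) × 234 = 9126.

Producer surplus = 9126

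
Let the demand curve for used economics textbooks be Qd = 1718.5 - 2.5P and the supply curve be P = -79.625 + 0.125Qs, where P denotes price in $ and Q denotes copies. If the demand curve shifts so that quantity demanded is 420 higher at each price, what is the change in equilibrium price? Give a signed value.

ΔP = 40

Inverting to quantity form: Qs = 637 + 8P.
At equilibrium Qd = Qs, so 1718.5 - 2.5P = 637 + 8P; collecting terms, 1081.5 = 10.5P and P* = 103.
From the demand curve, Q* = 1718.5 - 2.5(103) = 1461.
After the shift, demand is Qd = 2138.5 - 2.5P.
New equilibrium: 1501.5 = 10.5P, so P = 143 and Q = 1781.
ΔP = 143 - 103 = 40.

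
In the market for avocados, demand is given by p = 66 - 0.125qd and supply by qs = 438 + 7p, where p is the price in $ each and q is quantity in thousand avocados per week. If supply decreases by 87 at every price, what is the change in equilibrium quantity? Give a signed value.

In direct form, qd = 528 - 8p.
Equating demand and supply, 528 - 8p = 438 + 7p gives 15p = 90, so p* = 6.
Then q* = 528 - 8(6) = 480.
After the shift, supply is qs = 351 + 7p.
The new intersection has 177 = 15p, i.e. p = 11.8, q = 433.6.
Δq = 433.6 - 480 = -46.4.

Δq = -46.4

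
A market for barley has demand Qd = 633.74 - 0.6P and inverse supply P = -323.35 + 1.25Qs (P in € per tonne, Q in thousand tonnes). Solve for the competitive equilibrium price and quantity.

P* = 267.9, Q* = 473

Rewriting in direct form: Qs = 258.68 + 0.8P.
Set Qd = Qs: 633.74 - 0.6P = 258.68 + 0.8P, so 375.06 = 1.4P and P* = 267.9.
Then Q* = 633.74 - 0.6(267.9) = 473.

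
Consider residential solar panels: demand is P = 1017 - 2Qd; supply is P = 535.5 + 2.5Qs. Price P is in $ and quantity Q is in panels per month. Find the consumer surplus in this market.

Rewriting in direct form: Qd = 508.5 - 0.5P and Qs = -214.2 + 0.4P.
The market clears where 508.5 - 0.5P = -214.2 + 0.4P. Rearranging, 0.9P = 722.7, hence P* = 803.
From the demand curve, Q* = 508.5 - 0.5(803) = 107.
Demand choke price (Qd = 0): P = 508.5/0.5 = 1017. Consumer surplus = ½ × (1017 - 803) × 107 = 11449.

Consumer surplus = 11449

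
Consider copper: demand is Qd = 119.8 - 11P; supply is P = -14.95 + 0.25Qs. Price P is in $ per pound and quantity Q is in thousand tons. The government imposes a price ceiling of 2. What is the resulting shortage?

Shortage = 30

Solving each curve for Q: Qs = 59.8 + 4P.
Evaluating both curves at the ceiling price 2 gives Qd = 97.8, Qs = 67.8.
Shortage = Qd - Qs = 97.8 - 67.8 = 30.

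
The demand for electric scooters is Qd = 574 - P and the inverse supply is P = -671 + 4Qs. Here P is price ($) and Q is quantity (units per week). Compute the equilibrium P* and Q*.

P* = 325, Q* = 249

Inverting to quantity form: Qs = 167.75 + 0.25P.
The market clears where 574 - P = 167.75 + 0.25P. Rearranging, 1.25P = 406.25, hence P* = 325.
From the demand curve, Q* = 574 - 325 = 249.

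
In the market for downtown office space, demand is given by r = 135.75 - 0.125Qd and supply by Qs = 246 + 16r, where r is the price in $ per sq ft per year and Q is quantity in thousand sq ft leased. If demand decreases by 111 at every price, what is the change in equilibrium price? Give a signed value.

Rewriting in direct form: Qd = 1086 - 8r.
Set Qd = Qs: 1086 - 8r = 246 + 16r, so 840 = 24r and r* = 35.
Then Q* = 1086 - 8(35) = 806.
After the shift, demand is Qd = 975 - 8r.
Re-solving, 24r = 729 gives r = 30.375 and Q = 732.
Δr = 30.375 - 35 = -4.625.

Δr = -4.625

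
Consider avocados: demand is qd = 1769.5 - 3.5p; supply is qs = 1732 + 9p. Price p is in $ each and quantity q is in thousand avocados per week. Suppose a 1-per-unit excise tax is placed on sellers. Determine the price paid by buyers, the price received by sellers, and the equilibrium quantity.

Sellers keep p_s = p_b - 1 per unit, so supply in terms of the buyer price is qs = 1723 + 9p_b.
Set qd = qs: 1769.5 - 3.5p_b = 1723 + 9p_b, so 46.5 = 12.5p_b and p_b = 3.72.
Then p_s = 3.72 - 1 = 2.72 and q = 1769.5 - 3.5(3.72) = 1756.48.

p_b = 3.72, p_s = 2.72, q = 1756.48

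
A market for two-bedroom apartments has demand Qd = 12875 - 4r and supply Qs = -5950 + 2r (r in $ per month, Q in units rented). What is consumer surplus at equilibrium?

Consumer surplus = 13203.125

Set Qd = Qs: 12875 - 4r = -5950 + 2r, so 18825 = 6r and r* = 3137.5.
Then Q* = 12875 - 4(3137.5) = 325.
Demand choke price (Qd = 0): r = 12875/4 = 3218.75. Consumer surplus = ½ × (3218.75 - 3137.5) × 325 = 13203.125.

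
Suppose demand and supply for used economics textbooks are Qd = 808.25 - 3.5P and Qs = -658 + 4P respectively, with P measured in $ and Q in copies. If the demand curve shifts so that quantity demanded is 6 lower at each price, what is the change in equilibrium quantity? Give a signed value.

Set Qd = Qs: 808.25 - 3.5P = -658 + 4P, so 1466.25 = 7.5P and P* = 195.5.
From the demand curve, Q* = 808.25 - 3.5(195.5) = 124.
After the shift, demand is Qd = 802.25 - 3.5P.
Re-solving, 7.5P = 1460.25 gives P = 194.7 and Q = 120.8.
ΔQ = 120.8 - 124 = -3.2.

ΔQ = -3.2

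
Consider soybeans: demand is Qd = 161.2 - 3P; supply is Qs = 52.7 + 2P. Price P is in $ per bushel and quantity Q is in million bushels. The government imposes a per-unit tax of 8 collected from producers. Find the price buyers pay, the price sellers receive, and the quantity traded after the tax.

P_b = 24.9, P_s = 16.9, Q = 86.5

Producers keep P_s = P_b - 8 per unit, so supply in terms of the buyer price is Qs = 36.7 + 2P_b.
Equate demand and the shifted supply: 161.2 - 3P_b = 36.7 + 2P_b, giving 5P_b = 124.5, so P_b = 24.9.
Then P_s = 24.9 - 8 = 16.9 and Q = 161.2 - 3(24.9) = 86.5.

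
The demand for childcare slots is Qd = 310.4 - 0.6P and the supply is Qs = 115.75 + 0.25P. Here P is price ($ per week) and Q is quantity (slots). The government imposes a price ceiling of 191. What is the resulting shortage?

Evaluating both curves at the ceiling price 191 gives Qd = 195.8, Qs = 163.5.
Shortage = Qd - Qs = 195.8 - 163.5 = 32.3.

Shortage = 32.3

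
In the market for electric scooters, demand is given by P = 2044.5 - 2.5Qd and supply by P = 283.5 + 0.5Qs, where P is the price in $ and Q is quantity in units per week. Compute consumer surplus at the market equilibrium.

Consumer surplus = 430711.25

Inverting to quantity form: Qd = 817.8 - 0.4P and Qs = -567 + 2P.
Equating demand and supply, 817.8 - 0.4P = -567 + 2P gives 2.4P = 1384.8, so P* = 577.
Substitute back: Q* = 817.8 - 0.4(577) = 587.
Demand choke price (Qd = 0): P = 817.8/0.4 = 2044.5. Consumer surplus = ½ × (2044.5 - 577) × 587 = 430711.25.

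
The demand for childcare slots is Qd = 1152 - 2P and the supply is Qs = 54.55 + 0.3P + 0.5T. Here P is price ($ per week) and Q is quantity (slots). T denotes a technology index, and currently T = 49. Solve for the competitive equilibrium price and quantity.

P* = 466.5, Q* = 219

With T = 49, supply is Qs = 79.05 + 0.3P.
Equating demand and supply, 1152 - 2P = 79.05 + 0.3P gives 2.3P = 1072.95, so P* = 466.5.
Then Q* = 1152 - 2(466.5) = 219.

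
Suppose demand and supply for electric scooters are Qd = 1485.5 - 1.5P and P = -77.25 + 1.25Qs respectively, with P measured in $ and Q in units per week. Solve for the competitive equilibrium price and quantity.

In direct form, Qs = 61.8 + 0.8P.
The market clears where 1485.5 - 1.5P = 61.8 + 0.8P. Rearranging, 2.3P = 1423.7, hence P* = 619.
From the demand curve, Q* = 1485.5 - 1.5(619) = 557.

P* = 619, Q* = 557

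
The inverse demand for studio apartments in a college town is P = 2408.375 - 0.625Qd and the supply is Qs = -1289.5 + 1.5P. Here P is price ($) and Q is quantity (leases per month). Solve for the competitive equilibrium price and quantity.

P* = 1659, Q* = 1199

Solving each curve for Q: Qd = 3853.4 - 1.6P.
Set Qd = Qs: 3853.4 - 1.6P = -1289.5 + 1.5P, so 5142.9 = 3.1P and P* = 1659.
Plugging P* into demand: Q* = 3853.4 - 1.6(1659) = 1199.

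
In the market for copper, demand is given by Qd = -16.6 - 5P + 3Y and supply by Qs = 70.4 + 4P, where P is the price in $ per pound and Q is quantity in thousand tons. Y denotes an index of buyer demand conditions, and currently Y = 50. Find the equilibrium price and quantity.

P* = 7, Q* = 98.4

With Y = 50, demand is Qd = 133.4 - 5P.
The market clears where 133.4 - 5P = 70.4 + 4P. Rearranging, 9P = 63, hence P* = 7.
From the demand curve, Q* = 133.4 - 5(7) = 98.4.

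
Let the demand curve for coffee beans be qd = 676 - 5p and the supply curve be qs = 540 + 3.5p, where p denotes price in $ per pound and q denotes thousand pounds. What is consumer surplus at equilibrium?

Equating demand and supply, 676 - 5p = 540 + 3.5p gives 8.5p = 136, so p* = 16.
From the demand curve, q* = 676 - 5(16) = 596.
Demand choke price (qd = 0): p = 676/5 = 135.2. Consumer surplus = ½ × (135.2 - 16) × 596 = 35521.6.

Consumer surplus = 35521.6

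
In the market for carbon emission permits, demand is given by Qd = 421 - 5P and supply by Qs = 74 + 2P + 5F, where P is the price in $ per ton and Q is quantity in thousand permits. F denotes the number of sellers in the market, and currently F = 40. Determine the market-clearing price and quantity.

P* = 21, Q* = 316

With F = 40, supply is Qs = 274 + 2P.
Set Qd = Qs: 421 - 5P = 274 + 2P, so 147 = 7P and P* = 21.
From the demand curve, Q* = 421 - 5(21) = 316.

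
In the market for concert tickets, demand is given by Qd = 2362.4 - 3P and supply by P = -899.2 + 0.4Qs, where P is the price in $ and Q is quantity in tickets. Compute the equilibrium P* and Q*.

Solving each curve for Q: Qs = 2248 + 2.5P.
Set Qd = Qs: 2362.4 - 3P = 2248 + 2.5P, so 114.4 = 5.5P and P* = 20.8.
From the demand curve, Q* = 2362.4 - 3(20.8) = 2300.

P* = 20.8, Q* = 2300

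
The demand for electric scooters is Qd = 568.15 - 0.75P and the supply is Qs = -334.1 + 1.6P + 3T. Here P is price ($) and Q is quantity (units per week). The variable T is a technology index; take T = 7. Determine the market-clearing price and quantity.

P* = 375, Q* = 286.9

With T = 7, supply is Qs = -313.1 + 1.6P.
Equating demand and supply, 568.15 - 0.75P = -313.1 + 1.6P gives 2.35P = 881.25, so P* = 375.
Then Q* = 568.15 - 0.75(375) = 286.9.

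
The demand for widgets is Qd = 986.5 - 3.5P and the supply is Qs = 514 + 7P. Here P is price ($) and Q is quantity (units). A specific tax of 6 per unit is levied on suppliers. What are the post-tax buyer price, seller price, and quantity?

P_b = 49, P_s = 43, Q = 815

The tax drives a wedge P_b - P_s = 6. Substituting P_s = P_b - 6 into supply: Qs = 472 + 7P_b.
Market clearing requires 986.5 - 3.5P_b = 472 + 7P_b; hence 514.5 = 10.5P_b and P_b = 49.
Then P_s = 49 - 6 = 43 and Q = 986.5 - 3.5(49) = 815.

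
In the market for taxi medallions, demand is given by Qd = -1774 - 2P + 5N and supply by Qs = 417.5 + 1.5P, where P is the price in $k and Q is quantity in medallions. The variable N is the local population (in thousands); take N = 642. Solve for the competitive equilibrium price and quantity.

P* = 291, Q* = 854

With N = 642, demand is Qd = 1436 - 2P.
Equating demand and supply, 1436 - 2P = 417.5 + 1.5P gives 3.5P = 1018.5, so P* = 291.
From the demand curve, Q* = 1436 - 2(291) = 854.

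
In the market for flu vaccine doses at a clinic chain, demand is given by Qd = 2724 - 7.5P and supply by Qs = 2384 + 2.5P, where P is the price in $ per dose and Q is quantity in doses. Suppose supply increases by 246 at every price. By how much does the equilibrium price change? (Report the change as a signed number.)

ΔP = -24.6

At equilibrium Qd = Qs, so 2724 - 7.5P = 2384 + 2.5P; collecting terms, 340 = 10P and P* = 34.
Then Q* = 2724 - 7.5(34) = 2469.
After the shift, supply is Qs = 2630 + 2.5P.
The new intersection has 94 = 10P, i.e. P = 9.4, Q = 2653.5.
ΔP = 9.4 - 34 = -24.6.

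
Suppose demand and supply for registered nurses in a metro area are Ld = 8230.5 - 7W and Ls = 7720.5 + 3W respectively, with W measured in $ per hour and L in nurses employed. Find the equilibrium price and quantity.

At equilibrium Ld = Ls, so 8230.5 - 7W = 7720.5 + 3W; collecting terms, 510 = 10W and W* = 51.
From the demand curve, L* = 8230.5 - 7(51) = 7873.5.

W* = 51, L* = 7873.5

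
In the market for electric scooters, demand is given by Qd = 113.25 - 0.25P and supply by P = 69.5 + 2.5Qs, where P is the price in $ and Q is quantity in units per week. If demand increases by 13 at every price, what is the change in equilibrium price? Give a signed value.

ΔP = 20

Solving each curve for Q: Qs = -27.8 + 0.4P.
Set Qd = Qs: 113.25 - 0.25P = -27.8 + 0.4P, so 141.05 = 0.65P and P* = 217.
Substitute back: Q* = 113.25 - 0.25(217) = 59.
After the shift, demand is Qd = 126.25 - 0.25P.
The new intersection has 154.05 = 0.65P, i.e. P = 237, Q = 67.
ΔP = 237 - 217 = 20.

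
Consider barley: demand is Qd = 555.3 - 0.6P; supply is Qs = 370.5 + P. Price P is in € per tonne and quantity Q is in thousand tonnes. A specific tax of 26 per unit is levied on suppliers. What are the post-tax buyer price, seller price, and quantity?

P_b = 131.75, P_s = 105.75, Q = 476.25

Suppliers keep P_s = P_b - 26 per unit, so supply in terms of the buyer price is Qs = 344.5 + P_b.
Equate demand and the shifted supply: 555.3 - 0.6P_b = 344.5 + P_b, giving 1.6P_b = 210.8, so P_b = 131.75.
So P_s = 105.75 and the quantity traded is Q = 555.3 - 0.6(131.75) = 476.25.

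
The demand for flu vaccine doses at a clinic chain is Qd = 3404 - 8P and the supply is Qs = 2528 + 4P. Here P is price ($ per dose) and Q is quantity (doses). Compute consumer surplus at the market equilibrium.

Consumer surplus = 497025

Set Qd = Qs: 3404 - 8P = 2528 + 4P, so 876 = 12P and P* = 73.
Plugging P* into demand: Q* = 3404 - 8(73) = 2820.
Demand choke price (Qd = 0): P = 3404/8 = 425.5. Consumer surplus = ½ × (425.5 - 73) × 2820 = 497025.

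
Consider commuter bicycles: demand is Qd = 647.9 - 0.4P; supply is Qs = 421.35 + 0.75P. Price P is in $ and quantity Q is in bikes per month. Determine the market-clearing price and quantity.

P* = 197, Q* = 569.1

At equilibrium Qd = Qs, so 647.9 - 0.4P = 421.35 + 0.75P; collecting terms, 226.55 = 1.15P and P* = 197.
Plugging P* into demand: Q* = 647.9 - 0.4(197) = 569.1.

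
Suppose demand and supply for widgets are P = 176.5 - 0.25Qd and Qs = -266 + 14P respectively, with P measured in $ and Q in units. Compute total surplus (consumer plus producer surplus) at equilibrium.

Total surplus = 38587.5

Solving each curve for Q: Qd = 706 - 4P.
Set Qd = Qs: 706 - 4P = -266 + 14P, so 972 = 18P and P* = 54.
Substitute back: Q* = 706 - 4(54) = 490.
Demand choke price = 176.5; supply choke price = 19. CS = ½(176.5 - 54)(490) = 30012.5; PS = ½(54 - 19)(490) = 8575. Total surplus = 38587.5.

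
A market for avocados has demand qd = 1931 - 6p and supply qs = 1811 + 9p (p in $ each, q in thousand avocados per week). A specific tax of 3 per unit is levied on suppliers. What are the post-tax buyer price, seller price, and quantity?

p_b = 9.8, p_s = 6.8, q = 1872.2

The tax drives a wedge p_b - p_s = 3. Substituting p_s = p_b - 3 into supply: qs = 1784 + 9p_b.
Market clearing requires 1931 - 6p_b = 1784 + 9p_b; hence 147 = 15p_b and p_b = 9.8.
Then p_s = 9.8 - 3 = 6.8 and q = 1931 - 6(9.8) = 1872.2.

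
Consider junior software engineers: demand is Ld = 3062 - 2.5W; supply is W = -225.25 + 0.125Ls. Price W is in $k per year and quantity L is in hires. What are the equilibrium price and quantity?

In direct form, Ls = 1802 + 8W.
The market clears where 3062 - 2.5W = 1802 + 8W. Rearranging, 10.5W = 1260, hence W* = 120.
Plugging W* into demand: L* = 3062 - 2.5(120) = 2762.

W* = 120, L* = 2762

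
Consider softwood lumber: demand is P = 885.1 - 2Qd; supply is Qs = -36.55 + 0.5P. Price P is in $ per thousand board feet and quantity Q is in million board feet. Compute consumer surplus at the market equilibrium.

Inverting to quantity form: Qd = 442.55 - 0.5P.
The market clears where 442.55 - 0.5P = -36.55 + 0.5P. Rearranging, P = 479.1, hence P* = 479.1.
Then Q* = 442.55 - 0.5(479.1) = 203.
Demand choke price (Qd = 0): P = 442.55/0.5 = 885.1. Consumer surplus = ½ × (885.1 - 479.1) × 203 = 41209.

Consumer surplus = 41209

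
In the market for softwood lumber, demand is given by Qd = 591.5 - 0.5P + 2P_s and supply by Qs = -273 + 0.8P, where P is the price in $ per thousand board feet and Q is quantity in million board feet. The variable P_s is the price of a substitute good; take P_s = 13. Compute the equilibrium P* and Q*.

With P_s = 13, demand is Qd = 617.5 - 0.5P.
At equilibrium Qd = Qs, so 617.5 - 0.5P = -273 + 0.8P; collecting terms, 890.5 = 1.3P and P* = 685.
Plugging P* into demand: Q* = 617.5 - 0.5(685) = 275.

P* = 685, Q* = 275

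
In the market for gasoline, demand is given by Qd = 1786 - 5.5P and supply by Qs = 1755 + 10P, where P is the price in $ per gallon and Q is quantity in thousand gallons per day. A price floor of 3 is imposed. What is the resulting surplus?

Surplus = 15.5

With P fixed at 3, quantity demanded is 1769.5 and quantity supplied is 1785.
Surplus = Qs - Qd = 1785 - 1769.5 = 15.5.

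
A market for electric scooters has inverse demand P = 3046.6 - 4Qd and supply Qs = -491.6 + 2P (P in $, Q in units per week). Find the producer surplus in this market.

Producer surplus = 96845.44

Solving each curve for Q: Qd = 761.65 - 0.25P.
At equilibrium Qd = Qs, so 761.65 - 0.25P = -491.6 + 2P; collecting terms, 1253.25 = 2.25P and P* = 557.
Substitute back: Q* = 761.65 - 0.25(557) = 622.4.
Supply choke price (Qs = 0): P = 245.8. Producer surplus = ½ × (557 - 245.8) × 622.4 = 96845.44.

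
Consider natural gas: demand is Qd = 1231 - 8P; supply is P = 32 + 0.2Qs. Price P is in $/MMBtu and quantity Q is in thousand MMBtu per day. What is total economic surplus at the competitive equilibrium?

Total surplus = 22851.5625

In direct form, Qs = -160 + 5P.
Set Qd = Qs: 1231 - 8P = -160 + 5P, so 1391 = 13P and P* = 107.
Plugging P* into demand: Q* = 1231 - 8(107) = 375.
Demand choke price = 153.875; supply choke price = 32. CS = ½(153.875 - 107)(375) = 8789.0625; PS = ½(107 - 32)(375) = 14062.5. Total surplus = 22851.5625.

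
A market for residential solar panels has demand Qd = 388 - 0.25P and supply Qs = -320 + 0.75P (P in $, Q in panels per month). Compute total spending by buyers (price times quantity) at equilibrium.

Set Qd = Qs: 388 - 0.25P = -320 + 0.75P, so 708 = P and P* = 708.
From the demand curve, Q* = 388 - 0.25(708) = 211.
Total spending by buyers = P* × Q* = 708 × 211 = 149388.

Total spending by buyers = 149388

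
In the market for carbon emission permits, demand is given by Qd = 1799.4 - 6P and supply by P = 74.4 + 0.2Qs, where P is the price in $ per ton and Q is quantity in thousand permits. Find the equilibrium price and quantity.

P* = 197.4, Q* = 615

Inverting to quantity form: Qs = -372 + 5P.
Equating demand and supply, 1799.4 - 6P = -372 + 5P gives 11P = 2171.4, so P* = 197.4.
Plugging P* into demand: Q* = 1799.4 - 6(197.4) = 615.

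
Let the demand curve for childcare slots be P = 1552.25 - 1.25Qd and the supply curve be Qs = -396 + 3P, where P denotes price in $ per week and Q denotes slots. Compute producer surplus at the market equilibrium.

Producer surplus = 134101.5

In direct form, Qd = 1241.8 - 0.8P.
Equating demand and supply, 1241.8 - 0.8P = -396 + 3P gives 3.8P = 1637.8, so P* = 431.
From the demand curve, Q* = 1241.8 - 0.8(431) = 897.
Supply choke price (Qs = 0): P = 132. Producer surplus = ½ × (431 - 132) × 897 = 134101.5.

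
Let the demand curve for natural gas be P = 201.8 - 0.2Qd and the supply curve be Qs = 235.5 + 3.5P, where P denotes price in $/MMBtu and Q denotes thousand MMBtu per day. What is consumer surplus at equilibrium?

In direct form, Qd = 1009 - 5P.
Equating demand and supply, 1009 - 5P = 235.5 + 3.5P gives 8.5P = 773.5, so P* = 91.
Plugging P* into demand: Q* = 1009 - 5(91) = 554.
Demand choke price (Qd = 0): P = 1009/5 = 201.8. Consumer surplus = ½ × (201.8 - 91) × 554 = 30691.6.

Consumer surplus = 30691.6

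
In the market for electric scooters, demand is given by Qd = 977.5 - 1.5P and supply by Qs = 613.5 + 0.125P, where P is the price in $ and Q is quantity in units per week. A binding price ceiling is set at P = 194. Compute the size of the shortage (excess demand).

Evaluating both curves at the ceiling price 194 gives Qd = 686.5, Qs = 637.75.
Shortage = Qd - Qs = 686.5 - 637.75 = 48.75.

Shortage = 48.75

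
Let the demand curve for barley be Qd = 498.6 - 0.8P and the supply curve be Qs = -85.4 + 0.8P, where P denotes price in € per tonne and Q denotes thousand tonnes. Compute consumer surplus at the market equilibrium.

Consumer surplus = 26677.225

Equating demand and supply, 498.6 - 0.8P = -85.4 + 0.8P gives 1.6P = 584, so P* = 365.
From the demand curve, Q* = 498.6 - 0.8(365) = 206.6.
Demand choke price (Qd = 0): P = 498.6/0.8 = 623.25. Consumer surplus = ½ × (623.25 - 365) × 206.6 = 26677.225.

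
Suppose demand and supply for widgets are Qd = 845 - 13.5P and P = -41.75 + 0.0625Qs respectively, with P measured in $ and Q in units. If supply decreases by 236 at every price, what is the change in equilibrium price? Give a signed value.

Inverting to quantity form: Qs = 668 + 16P.
At equilibrium Qd = Qs, so 845 - 13.5P = 668 + 16P; collecting terms, 177 = 29.5P and P* = 6.
From the demand curve, Q* = 845 - 13.5(6) = 764.
After the shift, supply is Qs = 432 + 16P.
Re-solving, 29.5P = 413 gives P = 14 and Q = 656.
ΔP = 14 - 6 = 8.

ΔP = 8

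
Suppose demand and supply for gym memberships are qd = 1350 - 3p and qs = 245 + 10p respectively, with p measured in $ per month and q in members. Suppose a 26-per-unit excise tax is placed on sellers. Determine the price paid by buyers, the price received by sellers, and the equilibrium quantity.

With a tax of 26 on sellers, they supply based on the net price p_s = p_b - 26, so qs = -15 + 10p_b.
Market clearing requires 1350 - 3p_b = -15 + 10p_b; hence 1365 = 13p_b and p_b = 105.
Then p_s = 105 - 26 = 79 and q = 1350 - 3(105) = 1035.

p_b = 105, p_s = 79, q = 1035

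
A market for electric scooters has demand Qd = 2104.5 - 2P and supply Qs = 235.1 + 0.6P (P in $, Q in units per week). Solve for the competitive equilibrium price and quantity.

P* = 719, Q* = 666.5

At equilibrium Qd = Qs, so 2104.5 - 2P = 235.1 + 0.6P; collecting terms, 1869.4 = 2.6P and P* = 719.
Substitute back: Q* = 2104.5 - 2(719) = 666.5.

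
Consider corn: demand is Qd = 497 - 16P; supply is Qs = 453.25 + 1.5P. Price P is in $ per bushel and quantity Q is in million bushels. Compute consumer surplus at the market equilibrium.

Consumer surplus = 6526.53125

Set Qd = Qs: 497 - 16P = 453.25 + 1.5P, so 43.75 = 17.5P and P* = 2.5.
From the demand curve, Q* = 497 - 16(2.5) = 457.
Demand choke price (Qd = 0): P = 497/16 = 31.0625. Consumer surplus = ½ × (31.0625 - 2.5) × 457 = 6526.53125.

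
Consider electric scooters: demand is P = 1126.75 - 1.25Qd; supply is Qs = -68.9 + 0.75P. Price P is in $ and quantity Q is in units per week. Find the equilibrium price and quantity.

Rewriting in direct form: Qd = 901.4 - 0.8P.
The market clears where 901.4 - 0.8P = -68.9 + 0.75P. Rearranging, 1.55P = 970.3, hence P* = 626.
Then Q* = 901.4 - 0.8(626) = 400.6.

P* = 626, Q* = 400.6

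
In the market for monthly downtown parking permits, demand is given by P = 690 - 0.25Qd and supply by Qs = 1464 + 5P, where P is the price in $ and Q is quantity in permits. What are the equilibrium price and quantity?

P* = 144, Q* = 2184

In direct form, Qd = 2760 - 4P.
Equating demand and supply, 2760 - 4P = 1464 + 5P gives 9P = 1296, so P* = 144.
Plugging P* into demand: Q* = 2760 - 4(144) = 2184.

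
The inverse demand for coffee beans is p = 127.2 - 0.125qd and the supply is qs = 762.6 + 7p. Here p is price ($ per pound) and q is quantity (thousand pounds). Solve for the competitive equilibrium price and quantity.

Rewriting in direct form: qd = 1017.6 - 8p.
Set qd = qs: 1017.6 - 8p = 762.6 + 7p, so 255 = 15p and p* = 17.
Then q* = 1017.6 - 8(17) = 881.6.

p* = 17, q* = 881.6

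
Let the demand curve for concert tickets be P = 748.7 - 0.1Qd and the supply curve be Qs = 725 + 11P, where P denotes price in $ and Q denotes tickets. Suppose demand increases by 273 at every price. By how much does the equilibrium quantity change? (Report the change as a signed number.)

In direct form, Qd = 7487 - 10P.
The market clears where 7487 - 10P = 725 + 11P. Rearranging, 21P = 6762, hence P* = 322.
From the demand curve, Q* = 7487 - 10(322) = 4267.
After the shift, demand is Qd = 7760 - 10P.
Re-solving, 21P = 7035 gives P = 335 and Q = 4410.
ΔQ = 4410 - 4267 = 143.

ΔQ = 143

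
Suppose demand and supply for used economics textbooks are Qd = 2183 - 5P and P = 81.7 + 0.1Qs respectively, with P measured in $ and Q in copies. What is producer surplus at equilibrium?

Producer surplus = 69974.45

Solving each curve for Q: Qs = -817 + 10P.
The market clears where 2183 - 5P = -817 + 10P. Rearranging, 15P = 3000, hence P* = 200.
Plugging P* into demand: Q* = 2183 - 5(200) = 1183.
Supply choke price (Qs = 0): P = 81.7. Producer surplus = ½ × (200 - 81.7) × 1183 = 69974.45.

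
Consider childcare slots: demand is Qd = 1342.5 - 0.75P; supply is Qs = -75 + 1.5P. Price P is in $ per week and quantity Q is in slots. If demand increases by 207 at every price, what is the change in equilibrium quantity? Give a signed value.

ΔQ = 138

Equating demand and supply, 1342.5 - 0.75P = -75 + 1.5P gives 2.25P = 1417.5, so P* = 630.
Substitute back: Q* = 1342.5 - 0.75(630) = 870.
After the shift, demand is Qd = 1549.5 - 0.75P.
New equilibrium: 1624.5 = 2.25P, so P = 722 and Q = 1008.
ΔQ = 1008 - 870 = 138.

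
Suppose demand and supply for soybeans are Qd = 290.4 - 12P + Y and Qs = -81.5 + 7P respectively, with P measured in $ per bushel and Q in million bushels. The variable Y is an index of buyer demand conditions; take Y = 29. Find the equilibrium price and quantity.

With Y = 29, demand is Qd = 319.4 - 12P.
At equilibrium Qd = Qs, so 319.4 - 12P = -81.5 + 7P; collecting terms, 400.9 = 19P and P* = 21.1.
Plugging P* into demand: Q* = 319.4 - 12(21.1) = 66.2.

P* = 21.1, Q* = 66.2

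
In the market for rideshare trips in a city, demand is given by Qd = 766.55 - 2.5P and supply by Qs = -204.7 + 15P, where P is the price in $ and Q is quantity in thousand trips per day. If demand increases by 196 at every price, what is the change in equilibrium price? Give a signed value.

At equilibrium Qd = Qs, so 766.55 - 2.5P = -204.7 + 15P; collecting terms, 971.25 = 17.5P and P* = 55.5.
Substitute back: Q* = 766.55 - 2.5(55.5) = 627.8.
After the shift, demand is Qd = 962.55 - 2.5P.
Re-solving, 17.5P = 1167.25 gives P = 66.7 and Q = 795.8.
ΔP = 66.7 - 55.5 = 11.2.

ΔP = 11.2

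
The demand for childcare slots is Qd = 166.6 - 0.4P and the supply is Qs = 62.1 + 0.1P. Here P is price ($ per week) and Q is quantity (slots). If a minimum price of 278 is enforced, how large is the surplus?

With P fixed at 278, quantity demanded is 55.4 and quantity supplied is 89.9.
Surplus = Qs - Qd = 89.9 - 55.4 = 34.5.

Surplus = 34.5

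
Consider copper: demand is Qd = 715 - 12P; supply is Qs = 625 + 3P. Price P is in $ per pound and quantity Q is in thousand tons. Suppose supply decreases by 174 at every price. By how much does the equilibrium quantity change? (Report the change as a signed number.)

ΔQ = -139.2

Equating demand and supply, 715 - 12P = 625 + 3P gives 15P = 90, so P* = 6.
Then Q* = 715 - 12(6) = 643.
After the shift, supply is Qs = 451 + 3P.
New equilibrium: 264 = 15P, so P = 17.6 and Q = 503.8.
ΔQ = 503.8 - 643 = -139.2.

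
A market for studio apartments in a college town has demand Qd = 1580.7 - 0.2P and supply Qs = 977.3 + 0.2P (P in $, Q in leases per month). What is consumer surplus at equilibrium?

Set Qd = Qs: 1580.7 - 0.2P = 977.3 + 0.2P, so 603.4 = 0.4P and P* = 1508.5.
Plugging P* into demand: Q* = 1580.7 - 0.2(1508.5) = 1279.
Demand choke price (Qd = 0): P = 1580.7/0.2 = 7903.5. Consumer surplus = ½ × (7903.5 - 1508.5) × 1279 = 4089602.5.

Consumer surplus = 4089602.5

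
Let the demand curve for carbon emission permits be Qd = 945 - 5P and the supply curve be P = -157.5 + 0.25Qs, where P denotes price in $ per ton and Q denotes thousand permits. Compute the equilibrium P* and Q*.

P* = 35, Q* = 770

Inverting to quantity form: Qs = 630 + 4P.
At equilibrium Qd = Qs, so 945 - 5P = 630 + 4P; collecting terms, 315 = 9P and P* = 35.
Plugging P* into demand: Q* = 945 - 5(35) = 770.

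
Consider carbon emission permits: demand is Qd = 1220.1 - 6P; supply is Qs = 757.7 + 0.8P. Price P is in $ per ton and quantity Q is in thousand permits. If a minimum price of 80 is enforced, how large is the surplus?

With P fixed at 80, quantity demanded is 740.1 and quantity supplied is 821.7.
Surplus = Qs - Qd = 821.7 - 740.1 = 81.6.

Surplus = 81.6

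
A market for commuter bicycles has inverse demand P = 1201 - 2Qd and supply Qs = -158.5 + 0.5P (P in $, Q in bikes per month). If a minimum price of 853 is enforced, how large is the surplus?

Surplus = 94

Inverting to quantity form: Qd = 600.5 - 0.5P.
Evaluating both curves at the floor price 853 gives Qd = 174, Qs = 268.
Surplus = Qs - Qd = 268 - 174 = 94.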